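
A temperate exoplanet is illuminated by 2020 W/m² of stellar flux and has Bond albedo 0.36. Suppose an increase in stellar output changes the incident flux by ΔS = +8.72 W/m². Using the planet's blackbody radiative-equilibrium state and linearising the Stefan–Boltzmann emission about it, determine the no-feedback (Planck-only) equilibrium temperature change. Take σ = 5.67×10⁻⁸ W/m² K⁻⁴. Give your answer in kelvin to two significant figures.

The baseline emission temperature is T_e = 274.8 K.
TOA radiative forcing: ΔF = (1−α)ΔS/4 = 0.64·(+8.72)/4 = 1.395 W/m².
The Planck feedback parameter is 4σT_e³ = 4.705 W/m²/K.
ΔT₀ = ΔF/λ_P = 1.395/4.705 = 0.297 K.

0.30 kelvin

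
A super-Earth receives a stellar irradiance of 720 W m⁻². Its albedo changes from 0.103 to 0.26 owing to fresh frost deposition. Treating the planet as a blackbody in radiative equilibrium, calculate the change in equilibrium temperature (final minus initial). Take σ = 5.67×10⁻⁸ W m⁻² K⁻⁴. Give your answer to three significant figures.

-10.8 K

Initial: T₁ = [S(1−0.103)/(4σ)]^(1/4) = 231.0 K.
With α = 0.26, T₂ = 220.2 K.
Change: 220.2 − 231.0 = -10.85 K.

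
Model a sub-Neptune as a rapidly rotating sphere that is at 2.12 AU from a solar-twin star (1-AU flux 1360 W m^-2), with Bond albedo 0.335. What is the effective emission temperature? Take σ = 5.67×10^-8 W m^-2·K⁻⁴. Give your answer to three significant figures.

Flux at the orbit: S = 1360/(2.12)² = 302.6 W m^-2.
Averaging over the sphere, the absorbed flux is S(1−α)/4 = 50.31 W m^-2.
Balancing against σT⁴: T = (50.31/5.67×10⁻⁸)^(1/4) = 172.6 K.

173 K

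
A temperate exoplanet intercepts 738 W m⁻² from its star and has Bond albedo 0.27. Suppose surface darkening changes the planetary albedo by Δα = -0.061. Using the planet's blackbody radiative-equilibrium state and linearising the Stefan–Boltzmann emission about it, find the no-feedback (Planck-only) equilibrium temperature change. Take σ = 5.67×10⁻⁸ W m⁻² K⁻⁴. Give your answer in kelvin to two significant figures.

4.6 K

Unperturbed T_e = [738.0·(1−0.27)/(4σ)]^¼ = 220.8 K.
TOA radiative forcing: ΔF = −S·Δα/4 = −738.0·(-0.061)/4 = 11.25 W m⁻².
Planck response: λ_P = 4σT_e³ = 4·5.67×10⁻⁸·(220.8)³ = 2.440 W m⁻²/K.
So ΔT₀ = 11.25/2.440 = 4.61 K.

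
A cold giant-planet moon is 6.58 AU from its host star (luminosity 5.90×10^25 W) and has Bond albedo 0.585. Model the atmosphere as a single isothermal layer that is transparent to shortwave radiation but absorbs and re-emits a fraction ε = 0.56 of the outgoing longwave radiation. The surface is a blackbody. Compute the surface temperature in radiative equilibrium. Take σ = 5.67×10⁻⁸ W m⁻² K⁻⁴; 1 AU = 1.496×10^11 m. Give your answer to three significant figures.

59.2 K

d = 6.58 × 1.496×10^11 m = 9.844×10^11 m.
S = L/(4πd²) = 4.845 W m⁻².
Effective emission temperature (TOA balance): σT_e⁴ = S(1−α)/4 = 0.5027 W m⁻² → T_e = 54.57 K.
For a single slab of emissivity ε, T_s⁴ = 2T_e⁴/(2−ε); thus T_s = 54.57·(1.389)^(1/4) = 59.24 K.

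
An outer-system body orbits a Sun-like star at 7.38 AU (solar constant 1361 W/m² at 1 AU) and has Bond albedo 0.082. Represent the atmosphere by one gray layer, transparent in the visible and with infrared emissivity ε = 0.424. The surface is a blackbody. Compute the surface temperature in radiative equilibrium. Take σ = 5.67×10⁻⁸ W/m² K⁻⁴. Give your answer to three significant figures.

106 kelvin

Flux at the orbit: S = 1361/(7.38)² = 24.99 W/m².
Effective emission temperature (TOA balance): σT_e⁴ = S(1−α)/4 = 5.735 W/m² → T_e = 100.3 K.
For a single slab of emissivity ε, T_s⁴ = 2T_e⁴/(2−ε); thus T_s = 100.3·(1.269)^(1/4) = 106.4 K.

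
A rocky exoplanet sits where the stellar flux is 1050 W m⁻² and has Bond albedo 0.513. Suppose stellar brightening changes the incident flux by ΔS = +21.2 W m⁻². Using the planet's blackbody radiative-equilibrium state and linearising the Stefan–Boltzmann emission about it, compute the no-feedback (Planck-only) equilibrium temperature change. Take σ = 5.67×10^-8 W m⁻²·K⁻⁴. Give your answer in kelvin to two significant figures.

Unperturbed T_e = [1050·(1−0.513)/(4σ)]^¼ = 217.9 K.
ΔF = Δ[S(1−α)]/4 = (1−0.513)·+21.2/4 = 2.581 W m⁻².
Linearising σT⁴ gives d(σT⁴)/dT = 4σT_e³ = 2.347 W m⁻² per K.
So ΔT₀ = 2.581/2.347 = 1.10 K.

1.1 K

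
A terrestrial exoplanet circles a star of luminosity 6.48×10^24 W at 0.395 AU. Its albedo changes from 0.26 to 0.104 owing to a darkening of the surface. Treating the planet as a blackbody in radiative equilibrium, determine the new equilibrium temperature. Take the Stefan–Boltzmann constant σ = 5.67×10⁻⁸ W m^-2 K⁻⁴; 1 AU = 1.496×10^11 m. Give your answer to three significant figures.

155 K

Orbital distance: d = 0.395 AU = 5.909×10^10 m.
Spreading L over a sphere of radius d: S = 6.48×10^24/(4π·5.91×10^10²) = 147.7 W m^-2.
T₂ = [S(1−α₂)/(4σ)]^(1/4) = [147.7·0.896/(4σ)]^(1/4) = 155.4 K.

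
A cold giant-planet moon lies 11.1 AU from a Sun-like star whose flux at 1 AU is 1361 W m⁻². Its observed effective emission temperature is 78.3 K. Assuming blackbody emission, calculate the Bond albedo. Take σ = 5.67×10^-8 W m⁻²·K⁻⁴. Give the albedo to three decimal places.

Flux at the orbit: S = 1361/(11.1)² = 11.05 W m⁻².
From σT⁴ = S(1−α)/4 we invert for α: 1−α = 4σT⁴/S.
σT⁴ = 2.131 W m⁻², so 4σT⁴ = 8.525 W m⁻².
1−α = 8.525/11.05 = 0.7718, so α = 0.2282.

0.228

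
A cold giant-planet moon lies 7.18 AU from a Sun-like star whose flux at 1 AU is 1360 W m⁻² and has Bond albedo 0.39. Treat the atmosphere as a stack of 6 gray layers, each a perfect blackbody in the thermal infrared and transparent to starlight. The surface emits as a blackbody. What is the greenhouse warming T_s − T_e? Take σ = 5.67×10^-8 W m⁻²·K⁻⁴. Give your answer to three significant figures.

Flux at the orbit: S = 1360/(7.18)² = 26.38 W m⁻².
OLR = S(1−α)/4 = 4.023 W m⁻²; the top layer radiates at T_e = 91.78 K.
T_s = (N+1)^(1/4)·T_e = 149.3 K.
Warming: T_s − T_e = 57.51 K.

57.5 K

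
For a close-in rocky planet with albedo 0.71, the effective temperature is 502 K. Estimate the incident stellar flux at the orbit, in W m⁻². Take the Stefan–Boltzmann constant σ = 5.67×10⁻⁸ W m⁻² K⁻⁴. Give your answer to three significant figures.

49700 W m⁻²

Invert the energy balance for S: S = 4σT⁴/(1−α).
The emitted flux is σT⁴ = 3601 W m⁻².
S = 4·3601/0.29 = 49670 W m⁻².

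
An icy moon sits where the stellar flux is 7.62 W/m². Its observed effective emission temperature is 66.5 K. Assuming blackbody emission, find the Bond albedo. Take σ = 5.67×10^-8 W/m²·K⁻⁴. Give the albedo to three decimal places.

Rearranging the radiative balance, α = 1 − 4σT⁴/S.
4σT⁴ = 4·5.67×10⁻⁸·(66.5)⁴ = 4.435 W/m².
1−α = 4.435/7.620 = 0.5821, so α = 0.4179.

0.418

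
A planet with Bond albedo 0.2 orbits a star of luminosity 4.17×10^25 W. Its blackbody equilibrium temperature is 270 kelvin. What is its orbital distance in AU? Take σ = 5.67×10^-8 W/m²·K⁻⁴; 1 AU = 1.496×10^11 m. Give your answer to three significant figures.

Required flux: S = 4σT⁴/(1−α) = 1507 W/m².
S = L/(4πd²) → d = √(L/4πS) = √(4.17×10^25/(4π·1507)) = 4.693×10^10 m = 0.3137 AU.

0.314 AU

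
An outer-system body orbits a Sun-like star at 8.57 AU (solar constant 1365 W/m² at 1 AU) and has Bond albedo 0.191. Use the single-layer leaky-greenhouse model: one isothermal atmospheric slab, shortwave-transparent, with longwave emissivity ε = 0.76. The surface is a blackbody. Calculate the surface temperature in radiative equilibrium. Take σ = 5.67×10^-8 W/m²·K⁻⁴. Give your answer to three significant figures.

Flux at the orbit: S = 1365/(8.57)² = 18.59 W/m².
The planet radiates to space at T_e = [S(1−α)/(4σ)]^(1/4) = 90.23 K.
Surface balance with a leaky layer gives σT_s⁴ = σT_e⁴·2/(2−ε), so T_s = T_e·[2/(2−0.76)]^(1/4) = 101.7 K.

102 K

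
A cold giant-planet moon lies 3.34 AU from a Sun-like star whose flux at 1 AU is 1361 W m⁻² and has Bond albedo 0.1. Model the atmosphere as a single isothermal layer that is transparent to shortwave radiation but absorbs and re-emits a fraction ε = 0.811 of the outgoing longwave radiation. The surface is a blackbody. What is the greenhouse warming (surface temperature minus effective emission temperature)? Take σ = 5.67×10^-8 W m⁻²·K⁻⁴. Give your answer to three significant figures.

20.6 K

Flux at the orbit: S = 1361/(3.34)² = 122.0 W m⁻².
Effective emission temperature (TOA balance): σT_e⁴ = S(1−α)/4 = 27.45 W m⁻² → T_e = 148.3 K.
The surface balance (absorbed SW + ε·downward IR = σT_s⁴) with T_a⁴ = T_s⁴/2 reduces to T_s = T_e·[2/(2−ε)]^¼ = 168.9 K.
Greenhouse warming: T_s − T_e = 20.59 K.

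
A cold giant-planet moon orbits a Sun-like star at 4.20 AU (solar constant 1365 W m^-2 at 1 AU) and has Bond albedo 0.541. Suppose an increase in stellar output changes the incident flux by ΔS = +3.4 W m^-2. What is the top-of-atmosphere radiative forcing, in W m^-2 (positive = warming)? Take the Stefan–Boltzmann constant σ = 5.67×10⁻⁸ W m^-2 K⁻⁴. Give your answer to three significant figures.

0.390 W m^-2

By the inverse-square law, S = 1365/4.20² = 77.38 W m^-2.
Only a fraction (1−α) is absorbed and it's spread over 4πR², so ΔF = (1−α)ΔS/4 = 0.3901 W m^-2.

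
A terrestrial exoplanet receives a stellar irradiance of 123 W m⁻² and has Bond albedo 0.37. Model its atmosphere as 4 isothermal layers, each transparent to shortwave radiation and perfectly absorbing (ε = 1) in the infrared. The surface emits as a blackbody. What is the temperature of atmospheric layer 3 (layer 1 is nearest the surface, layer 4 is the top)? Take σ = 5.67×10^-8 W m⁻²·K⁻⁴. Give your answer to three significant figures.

The effective emission temperature is T_e = [S(1−α)/(4σ)]^¼ = 136.0 K.
The net upward flux σT_e⁴ is constant between every pair of levels, so T_k⁴ = (N+1−k)T_e⁴.
With k = 3: T_3 = (4+1−3)^¼·136.0 K = 161.7 K.

162 kelvin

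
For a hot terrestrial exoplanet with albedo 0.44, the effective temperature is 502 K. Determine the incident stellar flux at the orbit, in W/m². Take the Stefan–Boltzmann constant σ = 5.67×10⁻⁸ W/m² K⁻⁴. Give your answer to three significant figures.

From S(1−α)/4 = σT⁴: S = 4σT⁴/(1−α).
σT⁴ = 5.67×10⁻⁸·(502)⁴ = 3601 W/m².
So S = 4×3601/(1−0.44) = 25720 W/m².

25700 W/m²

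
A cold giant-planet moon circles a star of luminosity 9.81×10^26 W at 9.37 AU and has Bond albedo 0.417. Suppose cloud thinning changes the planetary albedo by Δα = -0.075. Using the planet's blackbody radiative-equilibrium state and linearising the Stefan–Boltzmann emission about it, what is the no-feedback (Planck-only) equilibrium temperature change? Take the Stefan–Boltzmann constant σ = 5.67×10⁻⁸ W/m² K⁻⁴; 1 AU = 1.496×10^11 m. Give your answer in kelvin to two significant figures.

Orbital distance: d = 9.37 AU = 1.402×10^12 m.
Flux at the orbit: S = L/(4πd²) = 9.81×10^26/(4π·(1.40×10^12)²) = 39.73 W/m².
Reference equilibrium: T_e = [S(1−α)/(4σ)]^(1/4) = 100.5 K.
ΔF = −(S/4)Δα = −(39.73/4)×(-0.075) = 0.7449 W/m².
The Planck feedback parameter is 4σT_e³ = 0.2304 W/m²/K.
ΔT₀ = ΔF/λ_P = 0.7449/0.2304 = 3.23 K.

3.2 K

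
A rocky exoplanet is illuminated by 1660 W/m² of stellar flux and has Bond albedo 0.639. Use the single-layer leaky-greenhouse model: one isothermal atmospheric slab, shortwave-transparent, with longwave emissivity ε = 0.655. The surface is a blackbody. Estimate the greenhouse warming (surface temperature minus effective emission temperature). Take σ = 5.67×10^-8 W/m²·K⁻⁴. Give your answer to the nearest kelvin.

At the top of the atmosphere, σT_e⁴ = S(1−α)/4 = 149.8 W/m², giving T_e = 226.7 K.
For a single slab of emissivity ε, T_s⁴ = 2T_e⁴/(2−ε); thus T_s = 226.7·(1.487)^(1/4) = 250.4 K.
The atmosphere warms the surface by 23.64 K.

24 K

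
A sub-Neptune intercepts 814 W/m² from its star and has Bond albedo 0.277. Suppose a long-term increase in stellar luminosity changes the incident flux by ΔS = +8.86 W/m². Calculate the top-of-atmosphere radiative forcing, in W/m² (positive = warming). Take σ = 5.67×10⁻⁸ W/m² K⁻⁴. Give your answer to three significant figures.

TOA radiative forcing: ΔF = (1−α)ΔS/4 = 0.723·(+8.86)/4 = 1.601 W/m².

1.60 W/m²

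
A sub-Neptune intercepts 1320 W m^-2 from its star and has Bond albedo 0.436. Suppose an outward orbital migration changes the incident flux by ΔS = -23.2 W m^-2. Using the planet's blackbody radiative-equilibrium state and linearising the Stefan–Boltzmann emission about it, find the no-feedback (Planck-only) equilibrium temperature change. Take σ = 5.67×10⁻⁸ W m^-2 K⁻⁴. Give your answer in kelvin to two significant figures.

-1.1 kelvin

Unperturbed T_e = [1320·(1−0.436)/(4σ)]^¼ = 239.4 K.
Only a fraction (1−α) is absorbed and it's spread over 4πR², so ΔF = (1−α)ΔS/4 = -3.271 W m^-2.
Planck response: λ_P = 4σT_e³ = 4·5.67×10⁻⁸·(239.4)³ = 3.110 W m^-2/K.
Hence the no-feedback warming is ΔF/(4σT_e³) = -1.05 K.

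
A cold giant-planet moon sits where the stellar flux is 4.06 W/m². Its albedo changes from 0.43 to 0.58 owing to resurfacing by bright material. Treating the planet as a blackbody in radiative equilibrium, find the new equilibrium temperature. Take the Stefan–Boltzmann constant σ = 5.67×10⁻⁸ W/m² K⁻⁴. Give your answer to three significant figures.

52.4 K

T₂ = [S(1−α₂)/(4σ)]^(1/4) = [4.060·0.42/(4σ)]^(1/4) = 52.36 K.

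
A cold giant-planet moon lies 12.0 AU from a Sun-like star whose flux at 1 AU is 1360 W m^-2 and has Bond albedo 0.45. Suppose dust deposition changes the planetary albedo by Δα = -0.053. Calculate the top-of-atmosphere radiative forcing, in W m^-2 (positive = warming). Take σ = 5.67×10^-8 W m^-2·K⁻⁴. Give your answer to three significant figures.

0.125 W m^-2

Flux at the orbit: S = 1360/(12.0)² = 9.444 W m^-2.
ΔF = −(S/4)Δα = −(9.444/4)×(-0.053) = 0.1251 W m^-2.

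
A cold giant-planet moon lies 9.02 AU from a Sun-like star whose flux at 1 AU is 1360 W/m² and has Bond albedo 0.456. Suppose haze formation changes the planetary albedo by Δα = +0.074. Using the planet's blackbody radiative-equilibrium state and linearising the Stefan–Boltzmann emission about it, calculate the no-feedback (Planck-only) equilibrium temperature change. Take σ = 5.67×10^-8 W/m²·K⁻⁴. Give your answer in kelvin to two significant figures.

-2.7 K

By the inverse-square law, S = 1360/9.02² = 16.72 W/m².
Unperturbed T_e = [16.72·(1−0.456)/(4σ)]^¼ = 79.57 K.
ΔF = −(S/4)Δα = −(16.72/4)×(+0.074) = -0.3092 W/m².
The Planck feedback parameter is 4σT_e³ = 0.1143 W/m²/K.
ΔT₀ = ΔF/λ_P = -0.3092/0.1143 = -2.71 K.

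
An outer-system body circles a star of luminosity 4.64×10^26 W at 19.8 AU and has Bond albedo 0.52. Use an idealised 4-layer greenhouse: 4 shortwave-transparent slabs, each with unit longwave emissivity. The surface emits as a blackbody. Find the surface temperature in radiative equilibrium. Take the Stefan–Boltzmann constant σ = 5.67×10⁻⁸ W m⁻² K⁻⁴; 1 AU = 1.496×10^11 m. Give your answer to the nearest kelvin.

82 K

d = 19.8 × 1.496×10^11 m = 2.962×10^12 m.
Flux at the orbit: S = L/(4πd²) = 4.64×10^26/(4π·(2.96×10^12)²) = 4.208 W m⁻².
Top-of-atmosphere balance: σT_e⁴ = S(1−α)/4 = 0.5050 W m⁻² → T_e = 54.63 K.
With N = 4 opaque layers, T_s = (N+1)^(1/4)·T_e = 5^(1/4)·54.63 = 81.69 K.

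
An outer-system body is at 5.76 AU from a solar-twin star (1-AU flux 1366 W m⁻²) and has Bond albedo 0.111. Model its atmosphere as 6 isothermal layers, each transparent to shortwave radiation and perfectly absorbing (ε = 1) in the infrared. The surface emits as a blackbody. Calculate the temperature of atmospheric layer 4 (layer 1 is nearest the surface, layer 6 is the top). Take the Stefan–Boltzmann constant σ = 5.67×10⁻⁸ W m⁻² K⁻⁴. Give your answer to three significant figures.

Irradiance scales as 1/d², so S = 1366 W m⁻² × (1/5.76)² = 41.17 W m⁻².
The effective emission temperature is T_e = [S(1−α)/(4σ)]^¼ = 112.7 K.
In the N-layer model, layer k (counted from the surface) has T_k = (N+1−k)^(1/4)·T_e.
With k = 4: T_4 = (6+1−4)^¼·112.7 K = 148.3 K.

148 kelvin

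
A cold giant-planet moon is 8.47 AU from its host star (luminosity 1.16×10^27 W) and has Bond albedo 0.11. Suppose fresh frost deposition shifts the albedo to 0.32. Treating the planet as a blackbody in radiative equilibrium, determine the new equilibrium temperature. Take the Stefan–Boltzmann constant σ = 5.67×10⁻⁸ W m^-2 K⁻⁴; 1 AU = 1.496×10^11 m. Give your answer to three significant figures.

d = 8.47 × 1.496×10^11 m = 1.267×10^12 m.
S = L/(4πd²) = 57.49 W m^-2.
New equilibrium: T₂ = [(1−0.32)·57.49/(4σ)]^(1/4) = 114.6 K.

115 K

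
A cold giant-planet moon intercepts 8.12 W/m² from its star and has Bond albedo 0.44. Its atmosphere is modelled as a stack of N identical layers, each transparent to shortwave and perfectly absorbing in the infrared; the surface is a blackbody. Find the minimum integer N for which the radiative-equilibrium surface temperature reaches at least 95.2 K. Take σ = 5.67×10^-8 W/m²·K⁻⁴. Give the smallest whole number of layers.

Top-of-atmosphere balance: σT_e⁴ = S(1−α)/4 = 1.137 W/m² → T_e = 66.92 K.
Since T_s⁴ = (N+1)T_e⁴, we need N ≥ (T_s/T_e)⁴ − 1 = 3.097.
So N ≥ 3.097; the smallest integer is N = 4.

4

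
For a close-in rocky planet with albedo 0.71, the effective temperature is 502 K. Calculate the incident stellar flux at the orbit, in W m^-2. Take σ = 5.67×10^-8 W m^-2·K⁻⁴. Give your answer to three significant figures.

49700 W m^-2

From S(1−α)/4 = σT⁴: S = 4σT⁴/(1−α).
The emitted flux is σT⁴ = 3601 W m^-2.
So S = 4×3601/(1−0.71) = 49670 W m^-2.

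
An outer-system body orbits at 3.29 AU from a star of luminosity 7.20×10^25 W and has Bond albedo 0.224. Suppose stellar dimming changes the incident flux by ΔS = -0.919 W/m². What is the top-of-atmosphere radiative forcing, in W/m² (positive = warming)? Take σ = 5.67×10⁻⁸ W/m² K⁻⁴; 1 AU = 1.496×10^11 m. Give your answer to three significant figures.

d = 3.29 × 1.496×10^11 m = 4.922×10^11 m.
Spreading L over a sphere of radius d: S = 7.20×10^25/(4π·4.92×10^11²) = 23.65 W/m².
ΔF = Δ[S(1−α)]/4 = (1−0.224)·-0.919/4 = -0.1783 W/m².

-0.178 W/m²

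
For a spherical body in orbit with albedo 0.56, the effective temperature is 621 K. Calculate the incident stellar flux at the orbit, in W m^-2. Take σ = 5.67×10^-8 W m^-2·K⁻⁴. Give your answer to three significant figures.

76700 W m^-2

Invert the energy balance for S: S = 4σT⁴/(1−α).
σT⁴ = 5.67×10⁻⁸·(621)⁴ = 8432 W m^-2.
So S = 4×8432/(1−0.56) = 76660 W m^-2.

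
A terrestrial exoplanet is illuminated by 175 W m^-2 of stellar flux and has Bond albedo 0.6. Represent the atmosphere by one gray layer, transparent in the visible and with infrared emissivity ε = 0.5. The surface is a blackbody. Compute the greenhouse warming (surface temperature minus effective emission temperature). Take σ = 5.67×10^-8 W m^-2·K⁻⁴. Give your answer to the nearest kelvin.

10 K

At the top of the atmosphere, σT_e⁴ = S(1−α)/4 = 17.50 W m^-2, giving T_e = 132.5 K.
Surface balance with a leaky layer gives σT_s⁴ = σT_e⁴·2/(2−ε), so T_s = T_e·[2/(2−0.5)]^(1/4) = 142.4 K.
The atmosphere warms the surface by 9.884 K.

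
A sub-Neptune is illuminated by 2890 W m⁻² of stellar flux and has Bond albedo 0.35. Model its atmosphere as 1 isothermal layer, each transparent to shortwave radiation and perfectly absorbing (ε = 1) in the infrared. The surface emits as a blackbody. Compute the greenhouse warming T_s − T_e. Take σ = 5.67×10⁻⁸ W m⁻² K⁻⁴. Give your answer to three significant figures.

57.1 K

The effective emission temperature is T_e = [S(1−α)/(4σ)]^¼ = 301.7 K.
Surface: T_s = (2)^¼·T_e = 358.8 K.
So the greenhouse effect raises the surface by 358.8 − 301.7 = 57.08 K.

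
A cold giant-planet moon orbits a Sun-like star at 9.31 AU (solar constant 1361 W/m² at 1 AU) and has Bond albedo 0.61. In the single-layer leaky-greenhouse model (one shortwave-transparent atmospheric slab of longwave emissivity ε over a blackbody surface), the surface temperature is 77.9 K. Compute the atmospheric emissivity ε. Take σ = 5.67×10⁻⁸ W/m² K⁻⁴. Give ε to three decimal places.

Flux at the orbit: S = 1361/(9.31)² = 15.70 W/m².
First, T_e = [15.70·(1−0.61)/(4σ)]^(1/4) = 72.09 K.
T_s⁴ = T_e⁴·2/(2−ε) → ε = 2 − 2(T_e/T_s)⁴ = 2 − 2·(72.09/77.9)⁴ = 0.5336.

0.534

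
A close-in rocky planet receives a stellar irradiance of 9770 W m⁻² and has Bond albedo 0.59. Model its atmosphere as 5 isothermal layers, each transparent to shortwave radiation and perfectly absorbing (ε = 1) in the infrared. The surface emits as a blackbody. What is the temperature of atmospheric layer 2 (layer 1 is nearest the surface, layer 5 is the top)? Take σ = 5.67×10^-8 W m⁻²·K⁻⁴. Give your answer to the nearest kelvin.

516 K

Top-of-atmosphere balance: σT_e⁴ = S(1−α)/4 = 1001 W m⁻² → T_e = 364.6 K.
Each opaque layer satisfies 2T_j⁴ = T_{j−1}⁴ + T_{j+1}⁴, giving T_k⁴ = (N+1−k)T_e⁴.
T_2 = (4)^(1/4)·364.6 = 515.6 K.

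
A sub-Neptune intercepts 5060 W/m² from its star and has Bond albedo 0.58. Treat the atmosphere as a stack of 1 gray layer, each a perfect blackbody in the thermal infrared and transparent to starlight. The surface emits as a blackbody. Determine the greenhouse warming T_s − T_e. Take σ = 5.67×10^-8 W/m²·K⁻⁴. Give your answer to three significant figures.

58.9 kelvin

Top-of-atmosphere balance: σT_e⁴ = S(1−α)/4 = 531.3 W/m² → T_e = 311.1 K.
T_s = (N+1)^(1/4)·T_e = 370.0 K.
So the greenhouse effect raises the surface by 370.0 − 311.1 = 58.87 K.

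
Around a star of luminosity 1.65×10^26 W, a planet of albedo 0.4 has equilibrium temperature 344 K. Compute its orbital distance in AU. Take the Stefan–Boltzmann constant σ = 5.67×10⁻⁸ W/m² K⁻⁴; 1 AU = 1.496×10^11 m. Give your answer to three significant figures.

0.333 AU

The flux needed for this T is 4σT⁴/(1−0.4) = 5293 W/m².
S = L/(4πd²) → d = √(L/4πS) = √(1.65×10^26/(4π·5293)) = 4.981×10^10 m = 0.3329 AU.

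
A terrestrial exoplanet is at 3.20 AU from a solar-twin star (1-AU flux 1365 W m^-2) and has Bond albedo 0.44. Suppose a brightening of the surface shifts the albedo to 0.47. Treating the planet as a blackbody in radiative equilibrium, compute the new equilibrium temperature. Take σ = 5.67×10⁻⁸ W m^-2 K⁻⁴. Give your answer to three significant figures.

Flux at the orbit: S = 1365/(3.20)² = 133.3 W m^-2.
New equilibrium: T₂ = [(1−0.47)·133.3/(4σ)]^(1/4) = 132.9 K.

133 K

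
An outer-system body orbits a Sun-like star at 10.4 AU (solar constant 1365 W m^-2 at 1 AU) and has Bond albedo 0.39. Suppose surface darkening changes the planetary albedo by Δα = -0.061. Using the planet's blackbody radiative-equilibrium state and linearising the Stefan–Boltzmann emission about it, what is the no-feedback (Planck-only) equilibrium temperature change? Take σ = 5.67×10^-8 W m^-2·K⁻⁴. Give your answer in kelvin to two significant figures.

Flux at the orbit: S = 1365/(10.4)² = 12.62 W m^-2.
The baseline emission temperature is T_e = 76.33 K.
TOA radiative forcing: ΔF = −S·Δα/4 = −12.62·(-0.061)/4 = 0.1925 W m^-2.
Linearising σT⁴ gives d(σT⁴)/dT = 4σT_e³ = 0.1009 W m^-2 per K.
ΔT₀ = ΔF/λ_P = 0.1925/0.1009 = 1.91 K.

1.9 K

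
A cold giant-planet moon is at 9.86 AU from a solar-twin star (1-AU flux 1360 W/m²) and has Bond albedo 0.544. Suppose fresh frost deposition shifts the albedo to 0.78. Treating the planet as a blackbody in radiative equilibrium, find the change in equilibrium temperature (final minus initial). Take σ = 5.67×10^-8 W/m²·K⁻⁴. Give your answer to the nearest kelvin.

-12 K

Flux at the orbit: S = 1360/(9.86)² = 13.99 W/m².
Initial: T₁ = [S(1−0.544)/(4σ)]^(1/4) = 72.82 K.
Final:   T₂ = [S(1−0.78)/(4σ)]^(1/4) = 60.69 K.
ΔT = T₂ − T₁ = -12.13 K.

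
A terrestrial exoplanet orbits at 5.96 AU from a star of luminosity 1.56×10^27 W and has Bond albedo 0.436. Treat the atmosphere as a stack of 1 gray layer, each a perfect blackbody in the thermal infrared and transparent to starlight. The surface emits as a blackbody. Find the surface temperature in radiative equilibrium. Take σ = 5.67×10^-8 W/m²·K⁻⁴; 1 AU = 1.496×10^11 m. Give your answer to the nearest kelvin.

d = 5.96 × 1.496×10^11 m = 8.916×10^11 m.
Spreading L over a sphere of radius d: S = 1.56×10^27/(4π·8.92×10^11²) = 156.2 W/m².
The effective emission temperature is T_e = [S(1−α)/(4σ)]^¼ = 140.4 K.
For an N-layer opaque stack, T_s⁴ = (N+1)T_e⁴, hence T_s = (2)^(1/4)×140.4 K = 166.9 K.

167 K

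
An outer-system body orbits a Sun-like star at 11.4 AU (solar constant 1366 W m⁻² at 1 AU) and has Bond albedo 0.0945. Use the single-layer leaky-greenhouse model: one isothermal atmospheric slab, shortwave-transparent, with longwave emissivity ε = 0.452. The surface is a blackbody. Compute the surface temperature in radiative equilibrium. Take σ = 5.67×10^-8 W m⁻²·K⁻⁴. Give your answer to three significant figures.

85.8 K

Irradiance scales as 1/d², so S = 1366 W m⁻² × (1/11.4)² = 10.51 W m⁻².
At the top of the atmosphere, σT_e⁴ = S(1−α)/4 = 2.379 W m⁻², giving T_e = 80.49 K.
The surface balance (absorbed SW + ε·downward IR = σT_s⁴) with T_a⁴ = T_s⁴/2 reduces to T_s = T_e·[2/(2−ε)]^¼ = 85.81 K.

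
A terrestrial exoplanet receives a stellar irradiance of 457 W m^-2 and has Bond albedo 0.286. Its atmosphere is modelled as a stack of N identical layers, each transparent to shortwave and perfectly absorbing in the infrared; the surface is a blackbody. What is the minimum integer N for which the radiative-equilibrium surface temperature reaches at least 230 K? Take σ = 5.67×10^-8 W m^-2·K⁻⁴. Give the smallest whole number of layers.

1

OLR = S(1−α)/4 = 81.57 W m^-2; the top layer radiates at T_e = 194.8 K.
T_s = (N+1)^(1/4)·T_e ≥ 230 K requires N+1 ≥ (T_s/T_e)⁴ = (230/194.8)⁴ = 1.945.
So N ≥ 0.945; the smallest integer is N = 1.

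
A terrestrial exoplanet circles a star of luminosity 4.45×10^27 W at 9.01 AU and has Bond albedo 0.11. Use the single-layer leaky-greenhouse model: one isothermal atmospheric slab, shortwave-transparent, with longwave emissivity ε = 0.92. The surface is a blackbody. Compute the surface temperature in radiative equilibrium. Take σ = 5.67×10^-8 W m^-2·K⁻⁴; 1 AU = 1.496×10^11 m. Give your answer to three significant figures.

194 K

d = 9.01 × 1.496×10^11 m = 1.348×10^12 m.
Spreading L over a sphere of radius d: S = 4.45×10^27/(4π·1.35×10^12²) = 194.9 W m^-2.
Effective emission temperature (TOA balance): σT_e⁴ = S(1−α)/4 = 43.37 W m^-2 → T_e = 166.3 K.
Surface balance with a leaky layer gives σT_s⁴ = σT_e⁴·2/(2−ε), so T_s = T_e·[2/(2−0.92)]^(1/4) = 194.0 K.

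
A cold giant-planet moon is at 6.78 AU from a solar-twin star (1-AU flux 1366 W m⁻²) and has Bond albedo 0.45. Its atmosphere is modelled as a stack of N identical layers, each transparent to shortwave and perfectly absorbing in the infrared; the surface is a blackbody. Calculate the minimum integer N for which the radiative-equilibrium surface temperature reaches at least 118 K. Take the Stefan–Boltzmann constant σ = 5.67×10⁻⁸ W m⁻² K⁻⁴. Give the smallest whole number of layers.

Irradiance scales as 1/d², so S = 1366 W m⁻² × (1/6.78)² = 29.72 W m⁻².
OLR = S(1−α)/4 = 4.086 W m⁻²; the top layer radiates at T_e = 92.14 K.
Since T_s⁴ = (N+1)T_e⁴, we need N ≥ (T_s/T_e)⁴ − 1 = 1.690.
The minimum whole number is N = 2.

2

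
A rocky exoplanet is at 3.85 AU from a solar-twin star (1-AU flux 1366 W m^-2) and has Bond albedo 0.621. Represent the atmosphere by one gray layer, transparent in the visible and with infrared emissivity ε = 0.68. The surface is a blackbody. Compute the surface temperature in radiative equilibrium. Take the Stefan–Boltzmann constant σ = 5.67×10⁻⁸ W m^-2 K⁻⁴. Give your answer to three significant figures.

By the inverse-square law, S = 1366/3.85² = 92.16 W m^-2.
Effective emission temperature (TOA balance): σT_e⁴ = S(1−α)/4 = 8.732 W m^-2 → T_e = 111.4 K.
The surface balance (absorbed SW + ε·downward IR = σT_s⁴) with T_a⁴ = T_s⁴/2 reduces to T_s = T_e·[2/(2−ε)]^¼ = 123.6 K.

124 K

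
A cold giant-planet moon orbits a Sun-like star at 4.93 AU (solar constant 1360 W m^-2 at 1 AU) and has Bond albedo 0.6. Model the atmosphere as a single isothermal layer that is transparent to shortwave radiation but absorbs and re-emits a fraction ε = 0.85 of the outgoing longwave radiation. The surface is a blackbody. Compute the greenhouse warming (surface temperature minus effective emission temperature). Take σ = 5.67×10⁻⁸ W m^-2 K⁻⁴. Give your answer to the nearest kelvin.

15 K

Flux at the orbit: S = 1360/(4.93)² = 55.96 W m^-2.
The planet radiates to space at T_e = [S(1−α)/(4σ)]^(1/4) = 99.67 K.
Surface balance with a leaky layer gives σT_s⁴ = σT_e⁴·2/(2−ε), so T_s = T_e·[2/(2−0.85)]^(1/4) = 114.5 K.
The atmosphere warms the surface by 14.79 K.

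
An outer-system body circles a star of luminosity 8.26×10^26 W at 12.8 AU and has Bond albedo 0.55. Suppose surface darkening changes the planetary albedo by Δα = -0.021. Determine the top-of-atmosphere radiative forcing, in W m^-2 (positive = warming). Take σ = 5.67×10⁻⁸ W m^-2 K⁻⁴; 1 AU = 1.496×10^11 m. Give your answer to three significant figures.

d = 12.8 × 1.496×10^11 m = 1.915×10^12 m.
S = L/(4πd²) = 17.93 W m^-2.
The change in absorbed flux is Δ[S(1−α)/4] = −SΔα/4 = 0.09411 W m^-2.

0.0941 W m^-2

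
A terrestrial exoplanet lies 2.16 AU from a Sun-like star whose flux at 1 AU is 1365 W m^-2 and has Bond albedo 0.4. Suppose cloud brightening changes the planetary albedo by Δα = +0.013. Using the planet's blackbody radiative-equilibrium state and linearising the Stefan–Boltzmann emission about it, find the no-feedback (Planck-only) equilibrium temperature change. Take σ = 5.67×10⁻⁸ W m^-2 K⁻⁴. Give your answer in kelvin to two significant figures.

-0.90 kelvin

By the inverse-square law, S = 1365/2.16² = 292.6 W m^-2.
Unperturbed T_e = [292.6·(1−0.4)/(4σ)]^¼ = 166.8 K.
ΔF = −(S/4)Δα = −(292.6/4)×(+0.013) = -0.9508 W m^-2.
The Planck feedback parameter is 4σT_e³ = 1.052 W m^-2/K.
Hence the no-feedback warming is ΔF/(4σT_e³) = -0.903 K.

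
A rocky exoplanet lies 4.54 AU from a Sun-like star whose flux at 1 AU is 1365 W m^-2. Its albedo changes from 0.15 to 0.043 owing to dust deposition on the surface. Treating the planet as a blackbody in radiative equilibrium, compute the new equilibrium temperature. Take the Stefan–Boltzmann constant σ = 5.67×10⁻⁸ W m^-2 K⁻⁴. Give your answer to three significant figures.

Irradiance scales as 1/d², so S = 1365 W m^-2 × (1/4.54)² = 66.22 W m^-2.
T₂ = [S(1−α₂)/(4σ)]^(1/4) = [66.22·0.957/(4σ)]^(1/4) = 129.3 K.

129 K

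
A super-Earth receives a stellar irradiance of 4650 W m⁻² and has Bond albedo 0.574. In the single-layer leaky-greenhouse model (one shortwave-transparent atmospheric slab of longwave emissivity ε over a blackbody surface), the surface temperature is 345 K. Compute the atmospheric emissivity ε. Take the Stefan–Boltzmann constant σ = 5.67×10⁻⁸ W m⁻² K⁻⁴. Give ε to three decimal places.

0.767

Effective temperature: T_e = [S(1−α)/(4σ)]^(1/4) = 305.7 K.
T_s⁴ = T_e⁴·2/(2−ε) → ε = 2 − 2(T_e/T_s)⁴ = 2 − 2·(305.7/345)⁴ = 0.7670.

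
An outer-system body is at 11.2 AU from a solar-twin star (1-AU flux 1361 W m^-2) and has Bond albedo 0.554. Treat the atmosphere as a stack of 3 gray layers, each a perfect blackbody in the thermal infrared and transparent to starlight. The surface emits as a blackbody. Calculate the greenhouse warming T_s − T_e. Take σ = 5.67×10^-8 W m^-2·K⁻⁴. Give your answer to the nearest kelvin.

Flux at the orbit: S = 1361/(11.2)² = 10.85 W m^-2.
OLR = S(1−α)/4 = 1.210 W m^-2; the top layer radiates at T_e = 67.96 K.
T_s = (N+1)^(1/4)·T_e = 96.12 K.
So the greenhouse effect raises the surface by 96.12 − 67.96 = 28.15 K.

28 kelvin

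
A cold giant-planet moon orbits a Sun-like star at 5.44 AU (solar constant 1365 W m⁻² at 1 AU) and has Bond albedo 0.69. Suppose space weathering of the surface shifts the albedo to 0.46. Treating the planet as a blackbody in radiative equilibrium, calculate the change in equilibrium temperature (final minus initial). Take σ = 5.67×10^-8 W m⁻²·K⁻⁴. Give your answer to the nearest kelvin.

13 K

Flux at the orbit: S = 1365/(5.44)² = 46.12 W m⁻².
Before: T₁ = [46.12·0.31/(4σ)]^(1/4) = 89.11 K.
Final:   T₂ = [S(1−0.46)/(4σ)]^(1/4) = 102.4 K.
Change: 102.4 − 89.11 = 13.26 K.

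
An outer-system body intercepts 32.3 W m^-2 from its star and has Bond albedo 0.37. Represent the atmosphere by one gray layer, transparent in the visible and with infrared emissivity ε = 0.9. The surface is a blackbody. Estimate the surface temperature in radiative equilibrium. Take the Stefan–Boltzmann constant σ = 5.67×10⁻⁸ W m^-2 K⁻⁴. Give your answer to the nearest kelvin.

The planet radiates to space at T_e = [S(1−α)/(4σ)]^(1/4) = 97.33 K.
Surface balance with a leaky layer gives σT_s⁴ = σT_e⁴·2/(2−ε), so T_s = T_e·[2/(2−0.9)]^(1/4) = 113.0 K.

113 kelvin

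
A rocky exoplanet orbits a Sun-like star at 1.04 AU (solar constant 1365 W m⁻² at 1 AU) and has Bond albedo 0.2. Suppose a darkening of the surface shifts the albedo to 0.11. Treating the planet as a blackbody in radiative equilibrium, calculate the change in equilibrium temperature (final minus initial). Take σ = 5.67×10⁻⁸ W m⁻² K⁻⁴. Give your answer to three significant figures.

Irradiance scales as 1/d², so S = 1365 W m⁻² × (1/1.04)² = 1262 W m⁻².
Before: T₁ = [1262·0.8/(4σ)]^(1/4) = 258.3 K.
With α = 0.11, T₂ = 265.3 K.
ΔT = T₂ − T₁ = 6.977 K.

6.98 K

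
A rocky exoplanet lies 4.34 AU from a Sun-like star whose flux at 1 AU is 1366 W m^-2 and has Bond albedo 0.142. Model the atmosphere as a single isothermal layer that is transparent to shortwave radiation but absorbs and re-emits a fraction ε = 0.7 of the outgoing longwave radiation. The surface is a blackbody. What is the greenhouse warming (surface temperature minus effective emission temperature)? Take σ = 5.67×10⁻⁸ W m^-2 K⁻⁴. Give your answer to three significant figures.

14.6 kelvin

Irradiance scales as 1/d², so S = 1366 W m^-2 × (1/4.34)² = 72.52 W m^-2.
At the top of the atmosphere, σT_e⁴ = S(1−α)/4 = 15.56 W m^-2, giving T_e = 128.7 K.
Surface balance with a leaky layer gives σT_s⁴ = σT_e⁴·2/(2−ε), so T_s = T_e·[2/(2−0.7)]^(1/4) = 143.3 K.
Greenhouse warming: T_s − T_e = 14.63 K.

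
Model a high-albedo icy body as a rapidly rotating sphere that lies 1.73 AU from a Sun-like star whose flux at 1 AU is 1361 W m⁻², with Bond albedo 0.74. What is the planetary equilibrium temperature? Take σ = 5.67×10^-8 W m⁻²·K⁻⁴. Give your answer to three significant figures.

151 kelvin

Irradiance scales as 1/d², so S = 1361 W m⁻² × (1/1.73)² = 454.7 W m⁻².
Absorbed flux (global mean): S(1−α)/4 = 454.7·0.26/4 = 29.56 W m⁻².
Balancing against σT⁴: T = (29.56/5.67×10⁻⁸)^(1/4) = 151.1 K.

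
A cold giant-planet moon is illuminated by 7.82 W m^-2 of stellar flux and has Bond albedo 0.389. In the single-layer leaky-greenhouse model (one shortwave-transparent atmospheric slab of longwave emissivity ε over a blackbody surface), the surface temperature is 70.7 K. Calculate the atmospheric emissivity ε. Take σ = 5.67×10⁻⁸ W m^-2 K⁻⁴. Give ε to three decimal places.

0.314

Effective temperature: T_e = [S(1−α)/(4σ)]^(1/4) = 67.75 K.
Inverting T_s⁴ = 2T_e⁴/(2−ε): (T_e/T_s)⁴ = 0.8432, so ε = 2(1 − 0.8432) = 0.3136.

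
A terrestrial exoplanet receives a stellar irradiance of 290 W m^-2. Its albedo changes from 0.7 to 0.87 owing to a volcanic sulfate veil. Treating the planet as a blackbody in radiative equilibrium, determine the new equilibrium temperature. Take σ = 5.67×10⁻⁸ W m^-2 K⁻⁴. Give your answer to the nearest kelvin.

New equilibrium: T₂ = [(1−0.87)·290.0/(4σ)]^(1/4) = 113.5 K.

114 kelvin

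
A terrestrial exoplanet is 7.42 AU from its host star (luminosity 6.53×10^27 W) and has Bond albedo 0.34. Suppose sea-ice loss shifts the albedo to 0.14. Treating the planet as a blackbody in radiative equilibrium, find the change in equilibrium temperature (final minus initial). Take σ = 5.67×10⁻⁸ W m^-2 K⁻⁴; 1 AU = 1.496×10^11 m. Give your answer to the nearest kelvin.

d = 7.42 × 1.496×10^11 m = 1.110×10^12 m.
Spreading L over a sphere of radius d: S = 6.53×10^27/(4π·1.11×10^12²) = 421.7 W m^-2.
With α = 0.34, T₁ = 187.2 K.
With α = 0.14, T₂ = 200.0 K.
Change: 200.0 − 187.2 = 12.80 K.

13 K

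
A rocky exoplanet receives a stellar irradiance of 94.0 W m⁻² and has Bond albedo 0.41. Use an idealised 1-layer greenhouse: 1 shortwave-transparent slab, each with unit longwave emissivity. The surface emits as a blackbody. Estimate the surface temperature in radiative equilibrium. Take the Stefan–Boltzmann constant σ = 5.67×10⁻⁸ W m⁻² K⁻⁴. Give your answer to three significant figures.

Top-of-atmosphere balance: σT_e⁴ = S(1−α)/4 = 13.87 W m⁻² → T_e = 125.1 K.
For an N-layer opaque stack, T_s⁴ = (N+1)T_e⁴, hence T_s = (2)^(1/4)×125.1 K = 148.7 K.

149 K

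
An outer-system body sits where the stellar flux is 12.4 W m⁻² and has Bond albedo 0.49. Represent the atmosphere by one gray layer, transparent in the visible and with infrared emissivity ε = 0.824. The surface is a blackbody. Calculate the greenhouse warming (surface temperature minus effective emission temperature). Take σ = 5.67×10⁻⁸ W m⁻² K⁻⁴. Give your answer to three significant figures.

10.3 K

At the top of the atmosphere, σT_e⁴ = S(1−α)/4 = 1.581 W m⁻², giving T_e = 72.67 K.
The surface balance (absorbed SW + ε·downward IR = σT_s⁴) with T_a⁴ = T_s⁴/2 reduces to T_s = T_e·[2/(2−ε)]^¼ = 82.98 K.
T_s − T_e = 82.98 − 72.67 = 10.32 K.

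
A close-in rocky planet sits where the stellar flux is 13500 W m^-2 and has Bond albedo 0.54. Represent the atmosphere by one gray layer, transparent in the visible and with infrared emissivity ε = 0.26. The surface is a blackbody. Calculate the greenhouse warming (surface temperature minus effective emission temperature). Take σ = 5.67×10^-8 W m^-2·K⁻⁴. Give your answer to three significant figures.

14.4 K

Effective emission temperature (TOA balance): σT_e⁴ = S(1−α)/4 = 1552 W m^-2 → T_e = 406.8 K.
The surface balance (absorbed SW + ε·downward IR = σT_s⁴) with T_a⁴ = T_s⁴/2 reduces to T_s = T_e·[2/(2−ε)]^¼ = 421.2 K.
The atmosphere warms the surface by 14.41 K.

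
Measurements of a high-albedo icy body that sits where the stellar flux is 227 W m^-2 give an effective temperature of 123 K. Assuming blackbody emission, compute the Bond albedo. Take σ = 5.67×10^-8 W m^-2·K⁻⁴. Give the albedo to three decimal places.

From σT⁴ = S(1−α)/4 we invert for α: 1−α = 4σT⁴/S.
4σT⁴ = 4·5.67×10⁻⁸·(123)⁴ = 51.91 W m^-2.
1−α = 51.91/227.0 = 0.2287, so α = 0.7713.

0.771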